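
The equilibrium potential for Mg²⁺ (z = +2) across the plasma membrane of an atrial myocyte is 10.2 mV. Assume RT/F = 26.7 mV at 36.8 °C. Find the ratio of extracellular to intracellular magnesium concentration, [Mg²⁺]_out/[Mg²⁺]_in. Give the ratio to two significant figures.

ln([out]/[in]) = E·z/(26.7) = 10.2 × 2 / 26.7 = 0.7640
[out]/[in] = e^(0.7640) = 2.147

2.1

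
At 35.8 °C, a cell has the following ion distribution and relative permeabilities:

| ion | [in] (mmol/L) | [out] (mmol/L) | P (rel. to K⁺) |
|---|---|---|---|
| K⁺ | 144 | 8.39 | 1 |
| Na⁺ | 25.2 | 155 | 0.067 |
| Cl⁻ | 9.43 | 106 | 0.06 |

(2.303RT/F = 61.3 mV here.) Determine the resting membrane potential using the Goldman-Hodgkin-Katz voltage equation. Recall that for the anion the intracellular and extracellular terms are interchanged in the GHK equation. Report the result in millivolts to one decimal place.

-54.9 mV

Vm = 61.3 · log₁₀[(Σ P·[cation]ₒ + Σ P·[anion]ᵢ) / (Σ P·[cation]ᵢ + Σ P·[anion]ₒ)]
Numerator = 1×8.39 + 0.067×155 + 0.06×9.43 = 19.34
Denominator = 1×144 + 0.067×25.2 + 0.06×106 = 152
Vm = 61.3 · log₁₀(0.1272) = 61.3 × (-0.8955) = -54.89 mV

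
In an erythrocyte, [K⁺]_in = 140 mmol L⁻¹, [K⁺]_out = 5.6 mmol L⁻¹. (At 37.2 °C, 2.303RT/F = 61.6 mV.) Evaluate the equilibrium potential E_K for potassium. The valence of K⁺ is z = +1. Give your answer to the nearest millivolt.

E = (61.6/z) · log₁₀([K⁺]_out/[K⁺]_in) with z = +1.
= (61.6/1) · log₁₀(5.6/140) = 61.60 · log₁₀(0.04)
= 61.60 · (-1.3979) = -86.11 mV

-86 mV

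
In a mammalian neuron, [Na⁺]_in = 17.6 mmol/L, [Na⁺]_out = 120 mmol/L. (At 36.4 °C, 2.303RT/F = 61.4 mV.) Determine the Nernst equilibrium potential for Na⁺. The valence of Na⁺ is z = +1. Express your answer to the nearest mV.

51 mV

E = (61.4/z) · log₁₀([Na⁺]_out/[Na⁺]_in) with z = +1.
= (61.4/1) · log₁₀(120/17.6) = 61.40 · log₁₀(6.818)
= 61.40 · (0.8337) = 51.19 mV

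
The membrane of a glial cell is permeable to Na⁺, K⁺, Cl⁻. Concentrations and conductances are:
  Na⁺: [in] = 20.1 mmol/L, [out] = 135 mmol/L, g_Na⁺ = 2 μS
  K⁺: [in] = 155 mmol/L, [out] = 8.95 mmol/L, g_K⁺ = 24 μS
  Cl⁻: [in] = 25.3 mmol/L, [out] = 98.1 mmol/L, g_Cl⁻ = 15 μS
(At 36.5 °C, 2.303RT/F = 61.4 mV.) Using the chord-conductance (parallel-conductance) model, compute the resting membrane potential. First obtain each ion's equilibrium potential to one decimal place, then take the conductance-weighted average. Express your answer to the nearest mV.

-55 mV

E_Na⁺ = (61.4/1)·log₁₀(135/20.1) = 50.8 mV
E_K⁺ = (61.4/1)·log₁₀(8.95/155) = -76.0 mV
E_Cl⁻ = (61.4/-1)·log₁₀(98.1/25.3) = -36.1 mV
Vm = (Σ gᵢEᵢ)/(Σ gᵢ) = (2·50.8 + 24·-76.0 + 15·-36.1) / (2 + 24 + 15)
= -2263.90 / 41 = -55.22 mV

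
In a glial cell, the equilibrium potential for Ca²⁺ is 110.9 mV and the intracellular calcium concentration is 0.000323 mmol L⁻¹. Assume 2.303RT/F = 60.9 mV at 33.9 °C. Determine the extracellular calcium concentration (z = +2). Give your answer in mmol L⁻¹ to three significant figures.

1.42 mmol L⁻¹

Nernst: E = (60.9/2) · log₁₀([out]/[in]), so log₁₀([out]/[in]) = 110.9 × 2 / 60.9 = 3.6420.
[out]/[in] = 10^(3.6420) = 4386.
[out] = 4386 × 0.000323 = 1.417 mmol L⁻¹.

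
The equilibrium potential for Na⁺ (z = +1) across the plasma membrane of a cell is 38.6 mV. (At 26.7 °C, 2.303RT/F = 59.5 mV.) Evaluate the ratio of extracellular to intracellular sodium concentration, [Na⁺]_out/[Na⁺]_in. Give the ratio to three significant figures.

4.45

log₁₀([out]/[in]) = E·z/(59.5) = 38.6 × 1 / 59.5 = 0.6487
[out]/[in] = 10^(0.6487) = 4.454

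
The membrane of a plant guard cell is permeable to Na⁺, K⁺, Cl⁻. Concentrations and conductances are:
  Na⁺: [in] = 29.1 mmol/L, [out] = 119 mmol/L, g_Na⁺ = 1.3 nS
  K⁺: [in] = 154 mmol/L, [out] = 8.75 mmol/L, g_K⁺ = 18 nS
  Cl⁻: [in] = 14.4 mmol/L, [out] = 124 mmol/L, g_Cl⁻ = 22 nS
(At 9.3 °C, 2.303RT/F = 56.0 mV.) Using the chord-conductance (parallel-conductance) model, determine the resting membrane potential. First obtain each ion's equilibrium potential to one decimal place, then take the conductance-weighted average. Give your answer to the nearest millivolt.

E_Na⁺ = (56.0/1)·log₁₀(119/29.1) = 34.3 mV
E_K⁺ = (56.0/1)·log₁₀(8.75/154) = -69.7 mV
E_Cl⁻ = (56.0/-1)·log₁₀(124/14.4) = -52.4 mV
Vm = (Σ gᵢEᵢ)/(Σ gᵢ) = (1.3·34.3 + 18·-69.7 + 22·-52.4) / (1.3 + 18 + 22)
= -2362.81 / 41.3 = -57.21 mV

-57 mV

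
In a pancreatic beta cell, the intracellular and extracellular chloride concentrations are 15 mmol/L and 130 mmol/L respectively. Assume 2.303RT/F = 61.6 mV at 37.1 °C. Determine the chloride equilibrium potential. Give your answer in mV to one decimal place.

E = (61.6/z) · log₁₀([Cl⁻]_out/[Cl⁻]_in) with z = -1.
For an anion, dividing by z = -1 reverses the sign.
= (61.6/-1) · log₁₀(130/15) = -61.60 · log₁₀(8.667)
= -61.60 · (0.9379) = -57.77 mV

-57.8 mV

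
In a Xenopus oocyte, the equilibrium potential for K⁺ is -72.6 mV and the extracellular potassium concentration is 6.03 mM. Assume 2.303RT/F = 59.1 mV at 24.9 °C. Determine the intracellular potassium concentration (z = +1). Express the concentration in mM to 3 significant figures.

Nernst: E = (59.1/1) · log₁₀([out]/[in]), so log₁₀([out]/[in]) = -72.6 × 1 / 59.1 = -1.2284.
[out]/[in] = 10^(-1.2284) = 0.0591.
[in] = 6.03 / 0.0591 = 102 mM.

102 mM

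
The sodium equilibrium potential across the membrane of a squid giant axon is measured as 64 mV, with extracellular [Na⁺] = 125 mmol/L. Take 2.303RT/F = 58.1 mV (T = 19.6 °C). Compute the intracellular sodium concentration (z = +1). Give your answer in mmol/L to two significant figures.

9.9 mmol/L

Nernst: E = (58.1/1) · log₁₀([out]/[in]), so log₁₀([out]/[in]) = 64.0 × 1 / 58.1 = 1.1015.
[out]/[in] = 10^(1.1015) = 12.63.
[in] = 125 / 12.63 = 9.894 mmol/L.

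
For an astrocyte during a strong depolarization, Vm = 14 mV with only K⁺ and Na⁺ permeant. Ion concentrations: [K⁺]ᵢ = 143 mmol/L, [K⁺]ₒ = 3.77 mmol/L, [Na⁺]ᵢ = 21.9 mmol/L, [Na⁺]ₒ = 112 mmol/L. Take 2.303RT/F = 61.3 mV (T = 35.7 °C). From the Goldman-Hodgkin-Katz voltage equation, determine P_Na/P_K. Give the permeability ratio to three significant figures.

3.18

Let α = P_Na/P_K. GHK: Vm = 61.3·log₁₀[(Kₒ + α·Naₒ)/(Kᵢ + α·Naᵢ)].
10^(Vm/61.3) = 10^(14.0/61.3) = 1.6919
So 1.6919·(Kᵢ + α·Naᵢ) = Kₒ + α·Naₒ → α = (1.6919·143.0 − 3.77) / (112.0 − 1.6919·21.9)
α = (241.9 − 3.77) / (112.0 − 37.05) = 238.2/74.95 = 3.178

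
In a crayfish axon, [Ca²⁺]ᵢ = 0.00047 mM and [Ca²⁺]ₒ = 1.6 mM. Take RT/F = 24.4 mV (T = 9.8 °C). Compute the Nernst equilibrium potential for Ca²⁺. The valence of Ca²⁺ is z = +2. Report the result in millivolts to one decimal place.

99.2 mV

E = (24.4/z) · ln([Ca²⁺]_out/[Ca²⁺]_in) with z = +2.
= (24.4/2) · ln(1.6/0.00047) = 12.20 · ln(3404)
= 12.20 · (8.1328) = 99.22 mV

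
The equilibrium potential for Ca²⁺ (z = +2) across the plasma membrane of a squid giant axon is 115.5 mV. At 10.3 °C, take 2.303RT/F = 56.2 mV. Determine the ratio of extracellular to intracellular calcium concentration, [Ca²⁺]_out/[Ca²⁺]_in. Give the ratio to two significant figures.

13000

log₁₀([out]/[in]) = E·z/(56.2) = 115.5 × 2 / 56.2 = 4.1103
[out]/[in] = 10^(4.1103) = 1.289e+04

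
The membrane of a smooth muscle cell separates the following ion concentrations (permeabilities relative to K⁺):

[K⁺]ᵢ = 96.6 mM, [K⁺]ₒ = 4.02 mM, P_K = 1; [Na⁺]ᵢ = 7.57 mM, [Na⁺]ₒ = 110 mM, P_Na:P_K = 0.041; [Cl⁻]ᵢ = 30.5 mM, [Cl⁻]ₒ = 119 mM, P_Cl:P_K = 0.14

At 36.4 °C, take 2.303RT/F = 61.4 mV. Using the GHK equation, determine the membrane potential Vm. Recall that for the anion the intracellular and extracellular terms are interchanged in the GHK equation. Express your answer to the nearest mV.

Vm = 61.4 · log₁₀[(Σ P·[cation]ₒ + Σ P·[anion]ᵢ) / (Σ P·[cation]ᵢ + Σ P·[anion]ₒ)]
Numerator = 1×4.02 + 0.041×110 + 0.14×30.5 = 12.8
Denominator = 1×96.6 + 0.041×7.57 + 0.14×119 = 113.6
Vm = 61.4 · log₁₀(0.11271) = 61.4 × (-0.9481) = -58.21 mV

-58 mV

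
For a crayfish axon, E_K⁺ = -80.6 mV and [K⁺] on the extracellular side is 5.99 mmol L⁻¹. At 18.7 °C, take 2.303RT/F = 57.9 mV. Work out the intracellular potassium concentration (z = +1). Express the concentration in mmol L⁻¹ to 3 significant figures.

148 mmol L⁻¹

Nernst: E = (57.9/1) · log₁₀([out]/[in]), so log₁₀([out]/[in]) = -80.6 × 1 / 57.9 = -1.3921.
[out]/[in] = 10^(-1.3921) = 0.04055.
[in] = 5.99 / 0.04055 = 147.7 mmol L⁻¹.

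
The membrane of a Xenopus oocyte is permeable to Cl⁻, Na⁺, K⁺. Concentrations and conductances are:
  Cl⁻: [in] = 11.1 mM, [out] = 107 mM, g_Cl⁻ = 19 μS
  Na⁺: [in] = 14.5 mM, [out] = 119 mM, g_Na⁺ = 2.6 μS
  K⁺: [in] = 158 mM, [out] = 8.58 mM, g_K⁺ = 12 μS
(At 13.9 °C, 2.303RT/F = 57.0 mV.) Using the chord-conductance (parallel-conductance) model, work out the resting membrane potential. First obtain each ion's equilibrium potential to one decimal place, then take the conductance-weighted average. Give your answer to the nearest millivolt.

E_Cl⁻ = (57.0/-1)·log₁₀(107/11.1) = -56.1 mV
E_Na⁺ = (57.0/1)·log₁₀(119/14.5) = 52.1 mV
E_K⁺ = (57.0/1)·log₁₀(8.58/158) = -72.1 mV
Vm = (Σ gᵢEᵢ)/(Σ gᵢ) = (19·-56.1 + 2.6·52.1 + 12·-72.1) / (19 + 2.6 + 12)
= -1795.64 / 33.6 = -53.44 mV

-53 mV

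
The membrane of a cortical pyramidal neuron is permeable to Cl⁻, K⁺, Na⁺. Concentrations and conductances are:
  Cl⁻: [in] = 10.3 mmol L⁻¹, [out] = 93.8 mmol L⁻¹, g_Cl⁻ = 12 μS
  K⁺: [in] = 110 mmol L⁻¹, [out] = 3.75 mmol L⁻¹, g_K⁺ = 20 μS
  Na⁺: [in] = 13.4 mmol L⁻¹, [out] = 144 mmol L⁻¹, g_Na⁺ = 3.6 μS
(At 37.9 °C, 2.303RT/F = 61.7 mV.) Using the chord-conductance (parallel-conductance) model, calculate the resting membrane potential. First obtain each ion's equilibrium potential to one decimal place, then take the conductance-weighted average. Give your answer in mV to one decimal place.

E_Cl⁻ = (61.7/-1)·log₁₀(93.8/10.3) = -59.2 mV
E_K⁺ = (61.7/1)·log₁₀(3.75/110) = -90.5 mV
E_Na⁺ = (61.7/1)·log₁₀(144/13.4) = 63.6 mV
Vm = (Σ gᵢEᵢ)/(Σ gᵢ) = (12·-59.2 + 20·-90.5 + 3.6·63.6) / (12 + 20 + 3.6)
= -2291.44 / 35.6 = -64.37 mV

-64.4 mV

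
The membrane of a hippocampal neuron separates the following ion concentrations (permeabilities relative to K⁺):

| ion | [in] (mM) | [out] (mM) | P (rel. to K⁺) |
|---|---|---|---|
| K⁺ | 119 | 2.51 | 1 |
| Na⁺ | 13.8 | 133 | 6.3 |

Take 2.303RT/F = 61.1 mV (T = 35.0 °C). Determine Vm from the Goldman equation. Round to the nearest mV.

37 mV

Vm = 61.1 · log₁₀[(Σ P·[cation]ₒ + Σ P·[anion]ᵢ) / (Σ P·[cation]ᵢ + Σ P·[anion]ₒ)]
Numerator = 1×2.51 + 6.3×133 = 840.4
Denominator = 1×119 + 6.3×13.8 = 205.9
Vm = 61.1 · log₁₀(4.0808) = 61.1 × (0.6108) = 37.32 mV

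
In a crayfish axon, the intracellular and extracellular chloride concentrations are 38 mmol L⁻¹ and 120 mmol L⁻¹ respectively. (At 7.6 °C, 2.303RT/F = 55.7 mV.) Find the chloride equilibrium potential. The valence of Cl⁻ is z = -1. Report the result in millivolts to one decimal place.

E = (55.7/z) · log₁₀([Cl⁻]_out/[Cl⁻]_in) with z = -1.
For an anion, dividing by z = -1 reverses the sign.
= (55.7/-1) · log₁₀(120/38) = -55.70 · log₁₀(3.158)
= -55.70 · (0.4994) = -27.82 mV

-27.8 mV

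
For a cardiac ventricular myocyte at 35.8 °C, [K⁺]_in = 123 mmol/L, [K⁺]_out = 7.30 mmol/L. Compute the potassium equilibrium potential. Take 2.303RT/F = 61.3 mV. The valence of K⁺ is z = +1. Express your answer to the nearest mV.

-75 mV

E = (61.3/z) · log₁₀([K⁺]_out/[K⁺]_in) with z = +1.
= (61.3/1) · log₁₀(7.30/123) = 61.30 · log₁₀(0.05935)
= 61.30 · (-1.2266) = -75.19 mV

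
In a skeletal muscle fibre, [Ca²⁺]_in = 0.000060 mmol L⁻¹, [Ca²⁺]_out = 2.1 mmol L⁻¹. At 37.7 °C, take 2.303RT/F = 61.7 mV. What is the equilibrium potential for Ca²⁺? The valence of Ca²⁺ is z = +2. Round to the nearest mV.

E = (61.7/z) · log₁₀([Ca²⁺]_out/[Ca²⁺]_in) with z = +2.
= (61.7/2) · log₁₀(2.1/0.000060) = 30.85 · log₁₀(3.5e+04)
= 30.85 · (4.5441) = 140.18 mV

140 mV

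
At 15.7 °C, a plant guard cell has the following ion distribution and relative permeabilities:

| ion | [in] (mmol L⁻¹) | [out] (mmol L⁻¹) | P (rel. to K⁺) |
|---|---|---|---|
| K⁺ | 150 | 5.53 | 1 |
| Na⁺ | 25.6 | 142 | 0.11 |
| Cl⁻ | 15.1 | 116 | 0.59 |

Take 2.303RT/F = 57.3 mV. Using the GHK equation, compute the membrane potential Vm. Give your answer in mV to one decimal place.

Vm = 57.3 · log₁₀[(Σ P·[cation]ₒ + Σ P·[anion]ᵢ) / (Σ P·[cation]ᵢ + Σ P·[anion]ₒ)]
Numerator = 1×5.53 + 0.11×142 + 0.59×15.1 = 30.06
Denominator = 1×150 + 0.11×25.6 + 0.59×116 = 221.3
Vm = 57.3 · log₁₀(0.13586) = 57.3 × (-0.8669) = -49.67 mV

-49.7 mV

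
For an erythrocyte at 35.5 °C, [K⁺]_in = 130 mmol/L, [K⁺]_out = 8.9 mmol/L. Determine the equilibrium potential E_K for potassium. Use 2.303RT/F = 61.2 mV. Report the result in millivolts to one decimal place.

E = (61.2/z) · log₁₀([K⁺]_out/[K⁺]_in) with z = +1.
= (61.2/1) · log₁₀(8.9/130) = 61.20 · log₁₀(0.06846)
= 61.20 · (-1.1646) = -71.27 mV

-71.3 mV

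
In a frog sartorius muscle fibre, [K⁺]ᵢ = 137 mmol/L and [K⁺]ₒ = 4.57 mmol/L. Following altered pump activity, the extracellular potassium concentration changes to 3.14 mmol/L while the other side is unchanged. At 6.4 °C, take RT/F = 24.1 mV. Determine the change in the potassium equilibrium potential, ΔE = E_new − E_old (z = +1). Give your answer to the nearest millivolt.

-9 mV

E_old = (24.1/1)·ln(4.57/137) = -81.95 mV
E_new = (24.1/1)·ln(3.14/137) = -91.00 mV
ΔE = -91.00 − (-81.95) = -9.04 mV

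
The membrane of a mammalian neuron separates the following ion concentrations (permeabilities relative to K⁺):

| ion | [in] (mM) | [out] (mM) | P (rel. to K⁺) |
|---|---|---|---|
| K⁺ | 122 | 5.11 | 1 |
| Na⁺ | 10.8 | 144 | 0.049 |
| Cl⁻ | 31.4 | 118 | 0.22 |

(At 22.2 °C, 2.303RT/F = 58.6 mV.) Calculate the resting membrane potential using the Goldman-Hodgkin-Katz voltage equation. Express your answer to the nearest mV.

-52 mV

Vm = 58.6 · log₁₀[(Σ P·[cation]ₒ + Σ P·[anion]ᵢ) / (Σ P·[cation]ᵢ + Σ P·[anion]ₒ)]
Numerator = 1×5.11 + 0.049×144 + 0.22×31.4 = 19.07
Denominator = 1×122 + 0.049×10.8 + 0.22×118 = 148.5
Vm = 58.6 · log₁₀(0.12845) = 58.6 × (-0.8913) = -52.23 mV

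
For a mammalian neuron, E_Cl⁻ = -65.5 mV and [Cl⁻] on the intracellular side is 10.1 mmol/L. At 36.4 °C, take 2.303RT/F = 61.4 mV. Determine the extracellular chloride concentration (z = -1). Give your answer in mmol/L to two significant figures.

Nernst: E = (61.4/-1) · log₁₀([out]/[in]), so log₁₀([out]/[in]) = -65.5 × -1 / 61.4 = 1.0668.
[out]/[in] = 10^(1.0668) = 11.66.
[out] = 11.66 × 10.1 = 117.8 mmol/L.

120 mmol/L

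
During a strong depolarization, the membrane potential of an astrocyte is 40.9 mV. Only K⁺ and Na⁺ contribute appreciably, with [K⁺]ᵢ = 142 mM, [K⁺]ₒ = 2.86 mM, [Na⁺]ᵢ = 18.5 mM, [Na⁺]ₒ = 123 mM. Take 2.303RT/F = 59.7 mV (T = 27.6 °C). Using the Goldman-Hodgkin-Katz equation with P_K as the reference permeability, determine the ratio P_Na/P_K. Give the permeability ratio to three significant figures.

Let α = P_Na/P_K. GHK: Vm = 59.7·log₁₀[(Kₒ + α·Naₒ)/(Kᵢ + α·Naᵢ)].
10^(Vm/59.7) = 10^(40.9/59.7) = 4.8428
So 4.8428·(Kᵢ + α·Naᵢ) = Kₒ + α·Naₒ → α = (4.8428·142.0 − 2.86) / (123.0 − 4.8428·18.5)
α = (687.7 − 2.86) / (123.0 − 89.59) = 684.8/33.41 = 20.5

20.5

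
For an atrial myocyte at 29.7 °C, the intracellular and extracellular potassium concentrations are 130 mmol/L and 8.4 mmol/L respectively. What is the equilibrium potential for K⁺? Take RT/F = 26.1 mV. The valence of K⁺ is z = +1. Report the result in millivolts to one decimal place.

E = (26.1/z) · ln([K⁺]_out/[K⁺]_in) with z = +1.
= (26.1/1) · ln(8.4/130) = 26.10 · ln(0.06462)
= 26.10 · (-2.7393) = -71.50 mV

-71.5 mV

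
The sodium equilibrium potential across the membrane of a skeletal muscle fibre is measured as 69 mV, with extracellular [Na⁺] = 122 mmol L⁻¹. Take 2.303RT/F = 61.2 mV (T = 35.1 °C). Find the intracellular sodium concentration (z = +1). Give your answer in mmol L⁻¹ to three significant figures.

9.10 mmol L⁻¹

Nernst: E = (61.2/1) · log₁₀([out]/[in]), so log₁₀([out]/[in]) = 69.0 × 1 / 61.2 = 1.1275.
[out]/[in] = 10^(1.1275) = 13.41.
[in] = 122 / 13.41 = 9.097 mmol L⁻¹.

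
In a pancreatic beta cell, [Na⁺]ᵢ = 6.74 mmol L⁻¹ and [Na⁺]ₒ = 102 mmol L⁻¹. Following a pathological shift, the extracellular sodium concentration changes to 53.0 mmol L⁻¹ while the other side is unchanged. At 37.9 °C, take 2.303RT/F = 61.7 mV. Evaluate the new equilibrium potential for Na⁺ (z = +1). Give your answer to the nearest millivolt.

55 mV

After the shift: [Na⁺]_out = 53.0, [Na⁺]_in = 6.74 mmol L⁻¹.
E_new = (61.7/1)·log₁₀(53.0/6.74) = 61.70 · (0.8956) = 55.26 mV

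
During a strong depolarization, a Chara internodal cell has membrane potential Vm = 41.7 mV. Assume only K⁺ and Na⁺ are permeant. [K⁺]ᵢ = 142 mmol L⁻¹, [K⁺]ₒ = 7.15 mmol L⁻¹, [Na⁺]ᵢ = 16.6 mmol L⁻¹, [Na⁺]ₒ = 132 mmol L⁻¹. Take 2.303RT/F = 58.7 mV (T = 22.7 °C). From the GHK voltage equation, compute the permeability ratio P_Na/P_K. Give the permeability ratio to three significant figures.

Let α = P_Na/P_K. GHK: Vm = 58.7·log₁₀[(Kₒ + α·Naₒ)/(Kᵢ + α·Naᵢ)].
10^(Vm/58.7) = 10^(41.7/58.7) = 5.1332
So 5.1332·(Kᵢ + α·Naᵢ) = Kₒ + α·Naₒ → α = (5.1332·142.0 − 7.15) / (132.0 − 5.1332·16.6)
α = (728.9 − 7.15) / (132.0 − 85.21) = 721.8/46.79 = 15.43

15.4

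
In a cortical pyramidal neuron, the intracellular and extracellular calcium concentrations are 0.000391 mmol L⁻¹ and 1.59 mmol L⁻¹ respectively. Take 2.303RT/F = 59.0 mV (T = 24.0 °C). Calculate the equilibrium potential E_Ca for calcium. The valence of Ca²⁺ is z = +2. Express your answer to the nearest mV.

106 mV

E = (59.0/z) · log₁₀([Ca²⁺]_out/[Ca²⁺]_in) with z = +2.
= (59.0/2) · log₁₀(1.59/0.000391) = 29.50 · log₁₀(4066)
= 29.50 · (3.6092) = 106.47 mV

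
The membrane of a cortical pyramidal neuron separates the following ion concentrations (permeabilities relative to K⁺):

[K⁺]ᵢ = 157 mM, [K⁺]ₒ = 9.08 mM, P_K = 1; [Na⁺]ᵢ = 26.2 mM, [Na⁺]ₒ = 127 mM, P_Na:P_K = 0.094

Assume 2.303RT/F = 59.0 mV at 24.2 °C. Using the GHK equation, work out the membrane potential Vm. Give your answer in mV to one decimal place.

Vm = 59.0 · log₁₀[(Σ P·[cation]ₒ + Σ P·[anion]ᵢ) / (Σ P·[cation]ᵢ + Σ P·[anion]ₒ)]
Numerator = 1×9.08 + 0.094×127 = 21.02
Denominator = 1×157 + 0.094×26.2 = 159.5
Vm = 59.0 · log₁₀(0.13181) = 59.0 × (-0.8801) = -51.92 mV

-51.9 mV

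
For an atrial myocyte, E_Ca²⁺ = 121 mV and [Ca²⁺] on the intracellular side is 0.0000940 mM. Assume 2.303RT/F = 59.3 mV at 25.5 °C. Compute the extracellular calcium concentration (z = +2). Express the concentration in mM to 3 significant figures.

Nernst: E = (59.3/2) · log₁₀([out]/[in]), so log₁₀([out]/[in]) = 121.0 × 2 / 59.3 = 4.0809.
[out]/[in] = 10^(4.0809) = 1.205e+04.
[out] = 1.205e+04 × 0.0000940 = 1.133 mM.

1.13 mM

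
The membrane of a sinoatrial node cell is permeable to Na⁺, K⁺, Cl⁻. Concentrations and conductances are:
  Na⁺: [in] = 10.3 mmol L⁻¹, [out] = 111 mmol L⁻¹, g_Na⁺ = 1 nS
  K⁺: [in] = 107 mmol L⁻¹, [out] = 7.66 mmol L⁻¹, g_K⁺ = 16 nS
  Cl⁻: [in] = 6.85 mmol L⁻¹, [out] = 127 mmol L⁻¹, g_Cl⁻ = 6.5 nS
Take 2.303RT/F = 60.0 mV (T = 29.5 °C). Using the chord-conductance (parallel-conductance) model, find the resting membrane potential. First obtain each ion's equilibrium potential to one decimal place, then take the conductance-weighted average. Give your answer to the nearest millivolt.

-65 mV

E_Na⁺ = (60.0/1)·log₁₀(111/10.3) = 61.9 mV
E_K⁺ = (60.0/1)·log₁₀(7.66/107) = -68.7 mV
E_Cl⁻ = (60.0/-1)·log₁₀(127/6.85) = -76.1 mV
Vm = (Σ gᵢEᵢ)/(Σ gᵢ) = (1·61.9 + 16·-68.7 + 6.5·-76.1) / (1 + 16 + 6.5)
= -1531.95 / 23.5 = -65.19 mV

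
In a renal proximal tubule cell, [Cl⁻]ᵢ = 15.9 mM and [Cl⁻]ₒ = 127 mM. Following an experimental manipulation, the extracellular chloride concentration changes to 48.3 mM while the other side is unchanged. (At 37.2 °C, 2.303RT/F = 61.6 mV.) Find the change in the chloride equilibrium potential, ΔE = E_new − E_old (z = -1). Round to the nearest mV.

E_old = (61.6/-1)·log₁₀(127/15.9) = -55.59 mV
E_new = (61.6/-1)·log₁₀(48.3/15.9) = -29.73 mV
ΔE = -29.73 − (-55.59) = 25.86 mV

26 mV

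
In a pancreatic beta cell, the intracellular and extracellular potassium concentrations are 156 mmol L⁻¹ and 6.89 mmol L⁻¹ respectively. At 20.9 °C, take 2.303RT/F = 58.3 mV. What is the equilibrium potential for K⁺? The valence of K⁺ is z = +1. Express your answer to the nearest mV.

E = (58.3/z) · log₁₀([K⁺]_out/[K⁺]_in) with z = +1.
= (58.3/1) · log₁₀(6.89/156) = 58.30 · log₁₀(0.04417)
= 58.30 · (-1.3549) = -78.99 mV

-79 mV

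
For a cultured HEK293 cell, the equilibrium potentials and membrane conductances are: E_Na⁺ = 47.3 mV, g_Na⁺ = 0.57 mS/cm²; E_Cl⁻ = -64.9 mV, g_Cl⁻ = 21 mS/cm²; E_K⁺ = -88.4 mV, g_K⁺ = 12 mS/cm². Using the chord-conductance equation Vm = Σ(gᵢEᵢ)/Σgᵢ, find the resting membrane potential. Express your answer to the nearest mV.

-71 mV

Σ gᵢEᵢ = 0.57·(47.3) + 21·(-64.9) + 12·(-88.4) = -2396.74
Σ gᵢ = 0.57 + 21 + 12 = 33.57
Vm = -2396.74 / 33.57 = -71.40 mV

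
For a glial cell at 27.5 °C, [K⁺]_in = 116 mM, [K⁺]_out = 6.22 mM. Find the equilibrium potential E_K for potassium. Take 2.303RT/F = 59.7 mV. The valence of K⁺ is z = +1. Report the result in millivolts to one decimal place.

-75.9 mV

E = (59.7/z) · log₁₀([K⁺]_out/[K⁺]_in) with z = +1.
= (59.7/1) · log₁₀(6.22/116) = 59.70 · log₁₀(0.05362)
= 59.70 · (-1.2707) = -75.86 mV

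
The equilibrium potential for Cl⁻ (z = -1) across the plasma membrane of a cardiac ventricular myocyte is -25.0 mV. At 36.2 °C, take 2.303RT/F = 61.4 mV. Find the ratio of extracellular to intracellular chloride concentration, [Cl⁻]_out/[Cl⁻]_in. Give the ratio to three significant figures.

2.55

log₁₀([out]/[in]) = E·z/(61.4) = -25.0 × -1 / 61.4 = 0.4072
[out]/[in] = 10^(0.4072) = 2.554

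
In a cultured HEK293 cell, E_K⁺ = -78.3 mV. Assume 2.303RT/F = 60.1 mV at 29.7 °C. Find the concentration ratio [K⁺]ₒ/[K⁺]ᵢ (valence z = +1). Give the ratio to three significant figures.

0.0498

log₁₀([out]/[in]) = E·z/(60.1) = -78.3 × 1 / 60.1 = -1.3028
[out]/[in] = 10^(-1.3028) = 0.04979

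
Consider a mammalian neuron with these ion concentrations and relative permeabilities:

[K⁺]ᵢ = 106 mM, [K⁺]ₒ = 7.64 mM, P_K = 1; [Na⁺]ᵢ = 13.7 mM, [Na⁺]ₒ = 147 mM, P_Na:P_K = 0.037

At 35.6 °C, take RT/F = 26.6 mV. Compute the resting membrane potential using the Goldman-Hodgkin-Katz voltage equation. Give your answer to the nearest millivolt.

Vm = 26.6 · ln[(Σ P·[cation]ₒ + Σ P·[anion]ᵢ) / (Σ P·[cation]ᵢ + Σ P·[anion]ₒ)]
Numerator = 1×7.64 + 0.037×147 = 13.08
Denominator = 1×106 + 0.037×13.7 = 106.5
Vm = 26.6 · ln(0.1228) = 26.6 × (-2.0972) = -55.79 mV

-56 mV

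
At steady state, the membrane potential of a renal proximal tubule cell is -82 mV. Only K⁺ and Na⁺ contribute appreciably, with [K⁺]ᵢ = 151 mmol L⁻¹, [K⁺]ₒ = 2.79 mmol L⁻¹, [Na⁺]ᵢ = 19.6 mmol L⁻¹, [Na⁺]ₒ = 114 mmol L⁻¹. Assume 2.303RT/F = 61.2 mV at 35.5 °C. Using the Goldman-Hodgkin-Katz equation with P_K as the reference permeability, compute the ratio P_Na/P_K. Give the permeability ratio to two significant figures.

Let α = P_Na/P_K. GHK: Vm = 61.2·log₁₀[(Kₒ + α·Naₒ)/(Kᵢ + α·Naᵢ)].
10^(Vm/61.2) = 10^(-82.0/61.2) = 0.045723
So 0.045723·(Kᵢ + α·Naᵢ) = Kₒ + α·Naₒ → α = (0.045723·151.0 − 2.79) / (114.0 − 0.045723·19.6)
α = (6.904 − 2.79) / (114.0 − 0.8962) = 4.114/113.1 = 0.03637

0.036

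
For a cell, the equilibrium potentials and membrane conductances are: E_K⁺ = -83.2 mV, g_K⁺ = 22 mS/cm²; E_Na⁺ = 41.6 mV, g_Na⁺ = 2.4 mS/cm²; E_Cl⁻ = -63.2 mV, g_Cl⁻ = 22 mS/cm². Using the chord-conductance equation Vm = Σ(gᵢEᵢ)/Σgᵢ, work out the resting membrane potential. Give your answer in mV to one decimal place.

Σ gᵢEᵢ = 22·(-83.2) + 2.4·(41.6) + 22·(-63.2) = -3120.96
Σ gᵢ = 22 + 2.4 + 22 = 46.4
Vm = -3120.96 / 46.4 = -67.26 mV

-67.3 mV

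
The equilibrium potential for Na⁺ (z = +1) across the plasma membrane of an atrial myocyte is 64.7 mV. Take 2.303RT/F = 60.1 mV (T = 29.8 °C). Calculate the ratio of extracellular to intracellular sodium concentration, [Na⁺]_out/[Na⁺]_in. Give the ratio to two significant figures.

log₁₀([out]/[in]) = E·z/(60.1) = 64.7 × 1 / 60.1 = 1.0765
[out]/[in] = 10^(1.0765) = 11.93

12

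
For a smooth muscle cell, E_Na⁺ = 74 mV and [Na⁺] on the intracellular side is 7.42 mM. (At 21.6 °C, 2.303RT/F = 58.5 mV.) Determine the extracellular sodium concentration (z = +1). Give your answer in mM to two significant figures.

140 mM

Nernst: E = (58.5/1) · log₁₀([out]/[in]), so log₁₀([out]/[in]) = 74.0 × 1 / 58.5 = 1.2650.
[out]/[in] = 10^(1.2650) = 18.41.
[out] = 18.41 × 7.42 = 136.6 mM.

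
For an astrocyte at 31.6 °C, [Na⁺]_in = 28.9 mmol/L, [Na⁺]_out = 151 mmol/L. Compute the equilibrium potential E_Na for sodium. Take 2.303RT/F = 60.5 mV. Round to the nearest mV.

43 mV

E = (60.5/z) · log₁₀([Na⁺]_out/[Na⁺]_in) with z = +1.
= (60.5/1) · log₁₀(151/28.9) = 60.50 · log₁₀(5.225)
= 60.50 · (0.7181) = 43.44 mV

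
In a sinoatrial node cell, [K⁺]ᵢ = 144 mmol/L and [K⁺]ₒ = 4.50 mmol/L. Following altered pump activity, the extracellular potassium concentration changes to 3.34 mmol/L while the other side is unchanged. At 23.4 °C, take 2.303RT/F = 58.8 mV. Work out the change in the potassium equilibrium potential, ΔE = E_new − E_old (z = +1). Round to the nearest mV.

-8 mV

E_old = (58.8/1)·log₁₀(4.50/144) = -88.50 mV
E_new = (58.8/1)·log₁₀(3.34/144) = -96.12 mV
ΔE = -96.12 − (-88.50) = -7.61 mV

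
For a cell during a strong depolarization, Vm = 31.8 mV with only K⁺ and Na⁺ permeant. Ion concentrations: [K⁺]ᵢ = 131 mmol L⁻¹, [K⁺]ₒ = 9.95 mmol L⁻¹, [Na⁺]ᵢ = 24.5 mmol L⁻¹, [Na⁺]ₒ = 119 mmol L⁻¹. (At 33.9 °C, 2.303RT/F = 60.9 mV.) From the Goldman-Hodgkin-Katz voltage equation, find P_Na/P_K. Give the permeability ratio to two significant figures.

Let α = P_Na/P_K. GHK: Vm = 60.9·log₁₀[(Kₒ + α·Naₒ)/(Kᵢ + α·Naᵢ)].
10^(Vm/60.9) = 10^(31.8/60.9) = 3.3279
So 3.3279·(Kᵢ + α·Naᵢ) = Kₒ + α·Naₒ → α = (3.3279·131.0 − 9.95) / (119.0 − 3.3279·24.5)
α = (436 − 9.95) / (119.0 − 81.53) = 426/37.47 = 11.37

11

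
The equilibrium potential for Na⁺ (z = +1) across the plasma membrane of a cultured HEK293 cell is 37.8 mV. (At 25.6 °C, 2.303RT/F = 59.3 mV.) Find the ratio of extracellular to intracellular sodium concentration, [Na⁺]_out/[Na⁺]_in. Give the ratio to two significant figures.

4.3

log₁₀([out]/[in]) = E·z/(59.3) = 37.8 × 1 / 59.3 = 0.6374
[out]/[in] = 10^(0.6374) = 4.339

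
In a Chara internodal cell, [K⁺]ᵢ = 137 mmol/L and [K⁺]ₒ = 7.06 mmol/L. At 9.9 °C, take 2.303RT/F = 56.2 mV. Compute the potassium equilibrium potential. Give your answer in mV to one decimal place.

-72.4 mV

E = (56.2/z) · log₁₀([K⁺]_out/[K⁺]_in) with z = +1.
= (56.2/1) · log₁₀(7.06/137) = 56.20 · log₁₀(0.05153)
= 56.20 · (-1.2879) = -72.38 mV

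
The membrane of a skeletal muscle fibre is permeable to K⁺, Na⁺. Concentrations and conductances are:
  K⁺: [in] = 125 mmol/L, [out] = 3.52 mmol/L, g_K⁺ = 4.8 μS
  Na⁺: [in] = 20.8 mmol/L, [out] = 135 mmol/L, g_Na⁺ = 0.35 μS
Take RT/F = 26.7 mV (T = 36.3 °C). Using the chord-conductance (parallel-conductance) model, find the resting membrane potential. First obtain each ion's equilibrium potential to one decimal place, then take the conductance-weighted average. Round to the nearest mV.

-85 mV

E_K⁺ = (26.7/1)·ln(3.52/125) = -95.3 mV
E_Na⁺ = (26.7/1)·ln(135/20.8) = 49.9 mV
Vm = (Σ gᵢEᵢ)/(Σ gᵢ) = (4.8·-95.3 + 0.35·49.9) / (4.8 + 0.35)
= -439.98 / 5.15 = -85.43 mV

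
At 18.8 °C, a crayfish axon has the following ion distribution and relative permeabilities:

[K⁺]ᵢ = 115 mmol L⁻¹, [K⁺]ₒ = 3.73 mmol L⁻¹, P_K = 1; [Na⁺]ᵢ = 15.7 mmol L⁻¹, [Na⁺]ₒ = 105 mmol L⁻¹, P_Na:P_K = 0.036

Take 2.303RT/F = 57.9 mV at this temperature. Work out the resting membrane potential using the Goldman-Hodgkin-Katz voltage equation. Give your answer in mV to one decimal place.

-68.7 mV

Vm = 57.9 · log₁₀[(Σ P·[cation]ₒ + Σ P·[anion]ᵢ) / (Σ P·[cation]ᵢ + Σ P·[anion]ₒ)]
Numerator = 1×3.73 + 0.036×105 = 7.51
Denominator = 1×115 + 0.036×15.7 = 115.6
Vm = 57.9 · log₁₀(0.064985) = 57.9 × (-1.1872) = -68.74 mV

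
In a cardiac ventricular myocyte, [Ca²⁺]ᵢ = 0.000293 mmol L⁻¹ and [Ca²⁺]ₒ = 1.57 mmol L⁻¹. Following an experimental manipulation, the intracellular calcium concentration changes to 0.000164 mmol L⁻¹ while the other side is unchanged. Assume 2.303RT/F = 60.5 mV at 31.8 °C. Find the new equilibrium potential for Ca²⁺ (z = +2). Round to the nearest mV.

After the shift: [Ca²⁺]_out = 1.57, [Ca²⁺]_in = 0.000164 mmol L⁻¹.
E_new = (60.5/2)·log₁₀(1.57/0.000164) = 30.25 · (3.9811) = 120.43 mV

120 mV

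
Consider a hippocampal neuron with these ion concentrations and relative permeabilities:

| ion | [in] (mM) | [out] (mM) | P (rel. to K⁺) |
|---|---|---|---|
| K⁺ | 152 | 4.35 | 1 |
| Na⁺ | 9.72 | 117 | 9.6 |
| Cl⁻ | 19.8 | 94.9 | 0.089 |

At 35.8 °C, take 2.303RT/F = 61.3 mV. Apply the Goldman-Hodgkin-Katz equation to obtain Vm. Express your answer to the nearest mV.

40 mV

Vm = 61.3 · log₁₀[(Σ P·[cation]ₒ + Σ P·[anion]ᵢ) / (Σ P·[cation]ᵢ + Σ P·[anion]ₒ)]
Numerator = 1×4.35 + 9.6×117 + 0.089×19.8 = 1129
Denominator = 1×152 + 9.6×9.72 + 0.089×94.9 = 253.8
Vm = 61.3 · log₁₀(4.4503) = 61.3 × (0.6484) = 39.75 mV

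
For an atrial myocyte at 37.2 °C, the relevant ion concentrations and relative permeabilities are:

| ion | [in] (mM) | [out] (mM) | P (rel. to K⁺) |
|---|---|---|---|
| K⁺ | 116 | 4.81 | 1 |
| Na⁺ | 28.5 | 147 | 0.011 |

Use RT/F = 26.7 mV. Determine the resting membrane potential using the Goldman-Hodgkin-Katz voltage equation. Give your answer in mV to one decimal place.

Vm = 26.7 · ln[(Σ P·[cation]ₒ + Σ P·[anion]ᵢ) / (Σ P·[cation]ᵢ + Σ P·[anion]ₒ)]
Numerator = 1×4.81 + 0.011×147 = 6.427
Denominator = 1×116 + 0.011×28.5 = 116.3
Vm = 26.7 · ln(0.055256) = 26.7 × (-2.8958) = -77.32 mV

-77.3 mV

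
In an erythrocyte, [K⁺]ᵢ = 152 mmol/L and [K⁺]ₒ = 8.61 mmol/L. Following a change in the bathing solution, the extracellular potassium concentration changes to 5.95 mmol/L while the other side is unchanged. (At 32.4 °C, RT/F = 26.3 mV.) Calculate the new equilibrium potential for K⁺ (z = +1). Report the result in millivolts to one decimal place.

After the shift: [K⁺]_out = 5.95, [K⁺]_in = 152 mmol/L.
E_new = (26.3/1)·ln(5.95/152) = 26.30 · (-3.2405) = -85.22 mV

-85.2 mV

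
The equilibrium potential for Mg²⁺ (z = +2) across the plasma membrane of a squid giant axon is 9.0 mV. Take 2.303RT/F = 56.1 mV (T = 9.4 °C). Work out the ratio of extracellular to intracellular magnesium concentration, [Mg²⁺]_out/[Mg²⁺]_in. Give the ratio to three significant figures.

2.09

log₁₀([out]/[in]) = E·z/(56.1) = 9.0 × 2 / 56.1 = 0.3209
[out]/[in] = 10^(0.3209) = 2.093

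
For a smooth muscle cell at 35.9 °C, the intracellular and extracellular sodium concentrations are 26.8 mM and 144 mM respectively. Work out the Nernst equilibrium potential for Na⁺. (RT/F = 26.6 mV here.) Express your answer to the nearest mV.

E = (26.6/z) · ln([Na⁺]_out/[Na⁺]_in) with z = +1.
= (26.6/1) · ln(144/26.8) = 26.60 · ln(5.373)
= 26.60 · (1.6814) = 44.73 mV

45 mV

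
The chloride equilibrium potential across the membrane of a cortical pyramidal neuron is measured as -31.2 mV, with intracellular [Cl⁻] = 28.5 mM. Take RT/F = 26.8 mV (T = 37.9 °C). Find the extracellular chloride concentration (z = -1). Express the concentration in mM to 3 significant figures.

Nernst: E = (26.8/-1) · ln([out]/[in]), so ln([out]/[in]) = -31.2 × -1 / 26.8 = 1.1642.
[out]/[in] = e^(1.1642) = 3.203.
[out] = 3.203 × 28.5 = 91.29 mM.

91.3 mM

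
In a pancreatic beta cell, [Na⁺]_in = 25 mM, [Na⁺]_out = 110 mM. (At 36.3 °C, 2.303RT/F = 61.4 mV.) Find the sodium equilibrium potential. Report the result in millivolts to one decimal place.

39.5 mV

E = (61.4/z) · log₁₀([Na⁺]_out/[Na⁺]_in) with z = +1.
= (61.4/1) · log₁₀(110/25) = 61.40 · log₁₀(4.4)
= 61.40 · (0.6435) = 39.51 mV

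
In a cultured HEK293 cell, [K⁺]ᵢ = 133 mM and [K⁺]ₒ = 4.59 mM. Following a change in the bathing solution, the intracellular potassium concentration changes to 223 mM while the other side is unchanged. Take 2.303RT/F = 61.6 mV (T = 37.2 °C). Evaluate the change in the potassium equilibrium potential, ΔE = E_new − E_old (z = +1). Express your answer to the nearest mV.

E_old = (61.6/1)·log₁₀(4.59/133) = -90.06 mV
E_new = (61.6/1)·log₁₀(4.59/223) = -103.89 mV
ΔE = -103.89 − (-90.06) = -13.83 mV

-14 mV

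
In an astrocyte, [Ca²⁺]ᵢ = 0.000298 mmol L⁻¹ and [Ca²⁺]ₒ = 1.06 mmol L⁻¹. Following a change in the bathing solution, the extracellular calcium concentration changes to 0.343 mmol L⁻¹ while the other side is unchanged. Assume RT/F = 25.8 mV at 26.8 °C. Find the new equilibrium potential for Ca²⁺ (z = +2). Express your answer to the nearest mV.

91 mV

After the shift: [Ca²⁺]_out = 0.343, [Ca²⁺]_in = 0.000298 mmol L⁻¹.
E_new = (25.8/2)·ln(0.343/0.000298) = 12.90 · (7.0484) = 90.92 mV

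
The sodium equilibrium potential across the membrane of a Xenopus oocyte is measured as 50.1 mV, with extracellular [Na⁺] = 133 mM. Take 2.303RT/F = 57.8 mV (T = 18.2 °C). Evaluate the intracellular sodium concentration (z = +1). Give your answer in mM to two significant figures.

18 mM

Nernst: E = (57.8/1) · log₁₀([out]/[in]), so log₁₀([out]/[in]) = 50.1 × 1 / 57.8 = 0.8668.
[out]/[in] = 10^(0.8668) = 7.358.
[in] = 133 / 7.358 = 18.07 mM.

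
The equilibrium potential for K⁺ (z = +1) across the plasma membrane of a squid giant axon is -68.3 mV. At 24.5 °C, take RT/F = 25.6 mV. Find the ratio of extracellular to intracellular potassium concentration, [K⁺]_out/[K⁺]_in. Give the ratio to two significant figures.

ln([out]/[in]) = E·z/(25.6) = -68.3 × 1 / 25.6 = -2.6680
[out]/[in] = e^(-2.6680) = 0.06939

0.069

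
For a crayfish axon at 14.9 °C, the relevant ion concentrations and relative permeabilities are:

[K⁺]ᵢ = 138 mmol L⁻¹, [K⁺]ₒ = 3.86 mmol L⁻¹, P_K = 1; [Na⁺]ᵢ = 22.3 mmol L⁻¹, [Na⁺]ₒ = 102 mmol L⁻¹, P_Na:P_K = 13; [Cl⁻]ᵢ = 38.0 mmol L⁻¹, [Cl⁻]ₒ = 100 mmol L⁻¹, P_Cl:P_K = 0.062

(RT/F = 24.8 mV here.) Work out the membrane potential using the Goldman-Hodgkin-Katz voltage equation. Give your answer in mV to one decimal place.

27.8 mV

Vm = 24.8 · ln[(Σ P·[cation]ₒ + Σ P·[anion]ᵢ) / (Σ P·[cation]ᵢ + Σ P·[anion]ₒ)]
Numerator = 1×3.86 + 13×102 + 0.062×38.0 = 1332
Denominator = 1×138 + 13×22.3 + 0.062×100 = 434.1
Vm = 24.8 · ln(3.0689) = 24.8 × (1.1213) = 27.81 mV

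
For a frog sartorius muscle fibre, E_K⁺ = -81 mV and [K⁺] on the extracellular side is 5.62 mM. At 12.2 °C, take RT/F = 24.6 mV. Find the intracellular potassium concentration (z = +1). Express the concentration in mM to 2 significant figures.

150 mM

Nernst: E = (24.6/1) · ln([out]/[in]), so ln([out]/[in]) = -81.0 × 1 / 24.6 = -3.2927.
[out]/[in] = e^(-3.2927) = 0.03715.
[in] = 5.62 / 0.03715 = 151.3 mM.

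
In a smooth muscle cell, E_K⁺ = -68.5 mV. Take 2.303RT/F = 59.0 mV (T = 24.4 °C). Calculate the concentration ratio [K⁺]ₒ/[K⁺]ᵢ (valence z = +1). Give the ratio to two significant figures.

0.069

log₁₀([out]/[in]) = E·z/(59.0) = -68.5 × 1 / 59.0 = -1.1610
[out]/[in] = 10^(-1.1610) = 0.06902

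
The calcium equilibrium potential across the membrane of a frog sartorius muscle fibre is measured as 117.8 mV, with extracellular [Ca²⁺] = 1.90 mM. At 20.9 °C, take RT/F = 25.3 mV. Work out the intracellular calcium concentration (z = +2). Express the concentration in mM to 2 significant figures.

0.00017 mM

Nernst: E = (25.3/2) · ln([out]/[in]), so ln([out]/[in]) = 117.8 × 2 / 25.3 = 9.3123.
[out]/[in] = e^(9.3123) = 1.107e+04.
[in] = 1.90 / 1.107e+04 = 0.0001716 mM.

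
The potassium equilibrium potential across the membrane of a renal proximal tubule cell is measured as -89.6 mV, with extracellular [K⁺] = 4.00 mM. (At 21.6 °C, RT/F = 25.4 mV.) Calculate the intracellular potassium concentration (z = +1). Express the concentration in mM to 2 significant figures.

140 mM

Nernst: E = (25.4/1) · ln([out]/[in]), so ln([out]/[in]) = -89.6 × 1 / 25.4 = -3.5276.
[out]/[in] = e^(-3.5276) = 0.02938.
[in] = 4.00 / 0.02938 = 136.2 mM.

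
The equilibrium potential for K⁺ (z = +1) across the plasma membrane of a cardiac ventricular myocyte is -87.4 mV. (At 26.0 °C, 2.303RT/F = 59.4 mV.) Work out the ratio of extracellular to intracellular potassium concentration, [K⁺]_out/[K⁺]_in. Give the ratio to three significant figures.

0.0338

log₁₀([out]/[in]) = E·z/(59.4) = -87.4 × 1 / 59.4 = -1.4714
[out]/[in] = 10^(-1.4714) = 0.03378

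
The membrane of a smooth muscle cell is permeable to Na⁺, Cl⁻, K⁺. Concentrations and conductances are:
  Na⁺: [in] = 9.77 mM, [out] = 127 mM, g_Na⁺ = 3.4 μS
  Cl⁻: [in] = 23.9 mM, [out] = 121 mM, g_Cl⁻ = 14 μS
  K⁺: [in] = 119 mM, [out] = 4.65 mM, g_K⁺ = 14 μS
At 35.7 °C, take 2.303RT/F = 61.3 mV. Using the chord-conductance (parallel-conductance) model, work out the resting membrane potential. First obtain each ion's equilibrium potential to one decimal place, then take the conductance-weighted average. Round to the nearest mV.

E_Na⁺ = (61.3/1)·log₁₀(127/9.77) = 68.3 mV
E_Cl⁻ = (61.3/-1)·log₁₀(121/23.9) = -43.2 mV
E_K⁺ = (61.3/1)·log₁₀(4.65/119) = -86.3 mV
Vm = (Σ gᵢEᵢ)/(Σ gᵢ) = (3.4·68.3 + 14·-43.2 + 14·-86.3) / (3.4 + 14 + 14)
= -1580.78 / 31.4 = -50.34 mV

-50 mV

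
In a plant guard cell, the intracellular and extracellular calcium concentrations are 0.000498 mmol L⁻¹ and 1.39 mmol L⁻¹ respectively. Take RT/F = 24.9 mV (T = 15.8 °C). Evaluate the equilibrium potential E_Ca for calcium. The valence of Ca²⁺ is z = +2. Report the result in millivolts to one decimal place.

98.8 mV

E = (24.9/z) · ln([Ca²⁺]_out/[Ca²⁺]_in) with z = +2.
= (24.9/2) · ln(1.39/0.000498) = 12.45 · ln(2791)
= 12.45 · (7.9342) = 98.78 mV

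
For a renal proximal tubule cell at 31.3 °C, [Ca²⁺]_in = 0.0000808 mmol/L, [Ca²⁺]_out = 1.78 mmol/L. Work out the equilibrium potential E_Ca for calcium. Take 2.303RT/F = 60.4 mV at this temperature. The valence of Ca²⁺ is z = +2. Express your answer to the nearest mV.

131 mV

E = (60.4/z) · log₁₀([Ca²⁺]_out/[Ca²⁺]_in) with z = +2.
= (60.4/2) · log₁₀(1.78/0.0000808) = 30.20 · log₁₀(2.203e+04)
= 30.20 · (4.3430) = 131.16 mV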